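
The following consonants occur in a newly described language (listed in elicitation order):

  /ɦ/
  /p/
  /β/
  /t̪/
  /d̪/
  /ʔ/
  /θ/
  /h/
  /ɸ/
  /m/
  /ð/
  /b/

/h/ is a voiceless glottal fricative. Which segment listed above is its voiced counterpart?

/ɦ/

The voiced counterpart is a voiced glottal fricative — in this inventory, /ɦ/.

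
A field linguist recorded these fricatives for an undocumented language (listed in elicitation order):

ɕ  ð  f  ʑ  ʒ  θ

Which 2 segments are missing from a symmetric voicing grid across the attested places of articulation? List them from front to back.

/v/, /ʃ/

Voiceless: /f/ (labiodental), /θ/ (dental), /ɕ/ (alveolo-palatal).
Voiced: /ð/ (dental), /ʒ/ (postalveolar), /ʑ/ (alveolo-palatal).
Gaps, from front to back: labiodental lacks voiced (/v/); postalveolar lacks voiceless (/ʃ/).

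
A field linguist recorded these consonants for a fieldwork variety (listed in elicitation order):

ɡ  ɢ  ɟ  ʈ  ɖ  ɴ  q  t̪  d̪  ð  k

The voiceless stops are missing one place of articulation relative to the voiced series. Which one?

Voiceless: /t̪/ (dental), /ʈ/ (retroflex), /k/ (velar), /q/ (uvular).
Voiced: /d̪/ (dental), /ɖ/ (retroflex), /ɟ/ (palatal), /ɡ/ (velar), /ɢ/ (uvular).
Every place of articulation has a voiceless member except palatal, where /c/ would be expected.

palatal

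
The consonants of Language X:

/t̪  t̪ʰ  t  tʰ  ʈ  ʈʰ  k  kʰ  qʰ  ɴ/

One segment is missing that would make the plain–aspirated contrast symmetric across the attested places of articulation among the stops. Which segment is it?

/q/

place of articulation  plain     aspirated
dental            t̪        t̪ʰ     
alveolar          t         tʰ      
retroflex         ʈ         ʈʰ      
velar             k         kʰ      
uvular            —         qʰ      
The uvular row has no plain member, so the gap is the plain uvular stop /q/.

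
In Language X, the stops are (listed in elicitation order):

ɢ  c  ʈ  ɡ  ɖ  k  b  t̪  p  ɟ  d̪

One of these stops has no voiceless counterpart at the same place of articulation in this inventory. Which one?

/ɢ/

Bilabial: /p/ ~ /b/
Dental: /t̪/ ~ /d̪/
Retroflex: /ʈ/ ~ /ɖ/
Palatal: /c/ ~ /ɟ/
Velar: /k/ ~ /ɡ/
Uvular: only /ɢ/ (voiced); no voiceless partner.
So /ɢ/ is the unpaired segment.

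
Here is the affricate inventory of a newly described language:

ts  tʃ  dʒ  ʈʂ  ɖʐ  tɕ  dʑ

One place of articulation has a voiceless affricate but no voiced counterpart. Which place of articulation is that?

alveolar

alveolar: voiceless /ts/, voiced —.
postalveolar: voiceless /tʃ/, voiced /dʒ/.
retroflex: voiceless /ʈʂ/, voiced /ɖʐ/.
alveolo-palatal: voiceless /tɕ/, voiced /dʑ/.
Every place of articulation has a voiced member except alveolar, where /dz/ would be expected.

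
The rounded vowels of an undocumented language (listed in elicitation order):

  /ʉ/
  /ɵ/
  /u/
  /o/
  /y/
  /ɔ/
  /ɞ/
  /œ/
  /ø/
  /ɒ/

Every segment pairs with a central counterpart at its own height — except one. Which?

/ɒ/

High: /y/ ~ /ʉ/ ~ /u/
High-mid: /ø/ ~ /ɵ/ ~ /o/
Low-mid: /œ/ ~ /ɞ/ ~ /ɔ/
Low: only /ɒ/ (back); no central partner.
So /ɒ/ is the unpaired segment.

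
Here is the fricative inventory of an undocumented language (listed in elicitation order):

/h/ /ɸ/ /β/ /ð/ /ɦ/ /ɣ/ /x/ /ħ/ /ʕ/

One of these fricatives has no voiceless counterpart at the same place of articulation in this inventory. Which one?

/ð/

Bilabial: /ɸ/ ~ /β/
Velar: /x/ ~ /ɣ/
Pharyngeal: /ħ/ ~ /ʕ/
Glottal: /h/ ~ /ɦ/
Dental: only /ð/ (voiced); no voiceless partner.
So /ð/ is the unpaired segment.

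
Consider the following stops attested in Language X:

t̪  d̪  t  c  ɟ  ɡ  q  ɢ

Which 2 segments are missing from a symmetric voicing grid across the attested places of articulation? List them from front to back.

/d/, /k/

dental: voiceless /t̪/, voiced /d̪/.
alveolar: voiceless /t/, voiced —.
palatal: voiceless /c/, voiced /ɟ/.
velar: voiceless —, voiced /ɡ/.
uvular: voiceless /q/, voiced /ɢ/.
Gaps, from front to back: alveolar lacks voiced (/d/); velar lacks voiceless (/k/).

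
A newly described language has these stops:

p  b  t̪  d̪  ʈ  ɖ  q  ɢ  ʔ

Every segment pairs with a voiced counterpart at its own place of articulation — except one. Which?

Bilabial: /p/ ~ /b/
Dental: /t̪/ ~ /d̪/
Retroflex: /ʈ/ ~ /ɖ/
Uvular: /q/ ~ /ɢ/
Glottal: only /ʔ/ (voiceless); no voiced partner.
So /ʔ/ is the unpaired segment.

/ʔ/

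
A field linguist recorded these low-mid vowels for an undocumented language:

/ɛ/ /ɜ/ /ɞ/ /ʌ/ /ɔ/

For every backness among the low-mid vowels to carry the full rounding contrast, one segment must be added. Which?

/œ/

front: unrounded /ɛ/, rounded —.
central: unrounded /ɜ/, rounded /ɞ/.
back: unrounded /ʌ/, rounded /ɔ/.
The front row has no rounded member, so the gap is the front rounded vowel /œ/.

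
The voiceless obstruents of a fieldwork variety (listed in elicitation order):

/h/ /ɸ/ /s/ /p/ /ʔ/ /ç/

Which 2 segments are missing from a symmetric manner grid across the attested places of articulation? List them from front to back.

place of articulation  stop      fricative
bilabial          p         ɸ       
alveolar          —         s       
palatal           —         ç       
glottal           ʔ         h       
Gaps, from front to back: alveolar lacks stop (/t/); palatal lacks stop (/c/).

/t/, /c/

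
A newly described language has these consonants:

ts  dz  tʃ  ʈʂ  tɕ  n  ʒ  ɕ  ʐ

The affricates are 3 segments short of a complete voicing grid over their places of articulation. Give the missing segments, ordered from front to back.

/dʒ/, /ɖʐ/, /dʑ/

place of articulation  voiceless  voiced  
alveolar          ts        dz      
postalveolar      tʃ        —       
retroflex         ʈʂ        —       
alveolo-palatal   tɕ        —       
Gaps, from front to back: postalveolar lacks voiced (/dʒ/); retroflex lacks voiced (/ɖʐ/); alveolo-palatal lacks voiced (/dʑ/).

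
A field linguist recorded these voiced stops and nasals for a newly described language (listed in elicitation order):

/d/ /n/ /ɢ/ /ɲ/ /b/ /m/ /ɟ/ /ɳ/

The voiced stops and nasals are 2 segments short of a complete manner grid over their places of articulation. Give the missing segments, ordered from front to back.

bilabial: oral stop /b/, nasal /m/.
alveolar: oral stop /d/, nasal /n/.
retroflex: oral stop —, nasal /ɳ/.
palatal: oral stop /ɟ/, nasal /ɲ/.
uvular: oral stop /ɢ/, nasal —.
Gaps, from front to back: retroflex lacks oral stop (/ɖ/); uvular lacks nasal (/ɴ/).

/ɖ/, /ɴ/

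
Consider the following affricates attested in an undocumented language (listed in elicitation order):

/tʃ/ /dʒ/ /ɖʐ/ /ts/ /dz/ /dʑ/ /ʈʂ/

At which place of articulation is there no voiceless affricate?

alveolo-palatal

alveolar: voiceless /ts/, voiced /dz/.
postalveolar: voiceless /tʃ/, voiced /dʒ/.
retroflex: voiceless /ʈʂ/, voiced /ɖʐ/.
alveolo-palatal: voiceless —, voiced /dʑ/.
Every place of articulation has a voiceless member except alveolo-palatal, where /tɕ/ would be expected.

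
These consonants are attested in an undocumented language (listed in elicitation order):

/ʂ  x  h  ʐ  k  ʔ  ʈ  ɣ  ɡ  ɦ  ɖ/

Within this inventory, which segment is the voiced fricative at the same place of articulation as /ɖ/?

/ʐ/

/ɖ/ is a voiced retroflex stop.
The voiced fricative at the same place is a voiced retroflex fricative — in this inventory, /ʐ/.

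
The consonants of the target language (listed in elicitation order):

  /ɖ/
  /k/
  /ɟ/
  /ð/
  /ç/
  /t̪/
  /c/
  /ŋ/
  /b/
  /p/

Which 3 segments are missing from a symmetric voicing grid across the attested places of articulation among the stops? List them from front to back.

/d̪/, /ʈ/, /ɡ/

Voiceless: /p/ (bilabial), /t̪/ (dental), /c/ (palatal), /k/ (velar).
Voiced: /b/ (bilabial), /ɖ/ (retroflex), /ɟ/ (palatal).
Gaps, from front to back: dental lacks voiced (/d̪/); retroflex lacks voiceless (/ʈ/); velar lacks voiced (/ɡ/).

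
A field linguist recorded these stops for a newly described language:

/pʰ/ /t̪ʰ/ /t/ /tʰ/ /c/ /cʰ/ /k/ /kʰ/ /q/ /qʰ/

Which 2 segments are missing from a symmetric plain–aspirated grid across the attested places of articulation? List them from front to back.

/p/, /t̪/

place of articulation  plain     aspirated
bilabial          —         pʰ      
dental            —         t̪ʰ     
alveolar          t         tʰ      
palatal           c         cʰ      
velar             k         kʰ      
uvular            q         qʰ      
Gaps, from front to back: bilabial lacks plain (/p/); dental lacks plain (/t̪/).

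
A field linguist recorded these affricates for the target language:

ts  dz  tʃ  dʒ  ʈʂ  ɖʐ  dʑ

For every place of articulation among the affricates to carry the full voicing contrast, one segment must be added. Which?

Voiceless: /ts/ (alveolar), /tʃ/ (postalveolar), /ʈʂ/ (retroflex).
Voiced: /dz/ (alveolar), /dʒ/ (postalveolar), /ɖʐ/ (retroflex), /dʑ/ (alveolo-palatal).
The alveolo-palatal row has no voiceless member, so the gap is the voiceless alveolo-palatal affricate /tɕ/.

/tɕ/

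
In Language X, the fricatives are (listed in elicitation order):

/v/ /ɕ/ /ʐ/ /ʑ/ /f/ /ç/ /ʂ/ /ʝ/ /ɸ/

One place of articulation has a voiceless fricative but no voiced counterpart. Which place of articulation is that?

bilabial

Voiceless: /ɸ/ (bilabial), /f/ (labiodental), /ʂ/ (retroflex), /ɕ/ (alveolo-palatal), /ç/ (palatal).
Voiced: /v/ (labiodental), /ʐ/ (retroflex), /ʑ/ (alveolo-palatal), /ʝ/ (palatal).
Every place of articulation has a voiced member except bilabial, where /β/ would be expected.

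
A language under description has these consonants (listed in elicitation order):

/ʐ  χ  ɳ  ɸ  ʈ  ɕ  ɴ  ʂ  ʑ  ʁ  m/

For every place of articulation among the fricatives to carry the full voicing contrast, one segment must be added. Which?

/β/

Voiceless: /ɸ/ (bilabial), /ʂ/ (retroflex), /ɕ/ (alveolo-palatal), /χ/ (uvular).
Voiced: /ʐ/ (retroflex), /ʑ/ (alveolo-palatal), /ʁ/ (uvular).
The bilabial row has no voiced member, so the gap is the voiced bilabial fricative /β/.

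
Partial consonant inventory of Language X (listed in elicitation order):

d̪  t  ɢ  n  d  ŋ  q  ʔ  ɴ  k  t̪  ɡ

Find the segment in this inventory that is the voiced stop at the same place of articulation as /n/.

/n/ is an alveolar nasal.
The voiced stop at the same place is a voiced alveolar stop — in this inventory, /d/.

/d/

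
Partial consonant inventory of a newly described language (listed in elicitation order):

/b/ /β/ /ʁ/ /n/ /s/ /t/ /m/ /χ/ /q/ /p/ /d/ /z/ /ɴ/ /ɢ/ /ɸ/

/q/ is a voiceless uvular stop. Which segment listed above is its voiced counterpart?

/ɢ/

The voiced counterpart is a voiced uvular stop — in this inventory, /ɢ/.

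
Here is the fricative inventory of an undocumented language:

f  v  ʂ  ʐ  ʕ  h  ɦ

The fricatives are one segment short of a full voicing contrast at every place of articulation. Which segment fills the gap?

labiodental: voiceless /f/, voiced /v/.
retroflex: voiceless /ʂ/, voiced /ʐ/.
pharyngeal: voiceless —, voiced /ʕ/.
glottal: voiceless /h/, voiced /ɦ/.
The pharyngeal row has no voiceless member, so the gap is the voiceless pharyngeal fricative /ħ/.

/ħ/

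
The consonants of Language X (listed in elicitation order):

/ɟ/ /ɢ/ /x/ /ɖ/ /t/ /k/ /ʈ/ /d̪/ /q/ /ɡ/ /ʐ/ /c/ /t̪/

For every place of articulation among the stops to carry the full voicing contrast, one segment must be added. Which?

Voiceless: /t̪/ (dental), /t/ (alveolar), /ʈ/ (retroflex), /c/ (palatal), /k/ (velar), /q/ (uvular).
Voiced: /d̪/ (dental), /ɖ/ (retroflex), /ɟ/ (palatal), /ɡ/ (velar), /ɢ/ (uvular).
The alveolar row has no voiced member, so the gap is the voiced alveolar stop /d/.

/d/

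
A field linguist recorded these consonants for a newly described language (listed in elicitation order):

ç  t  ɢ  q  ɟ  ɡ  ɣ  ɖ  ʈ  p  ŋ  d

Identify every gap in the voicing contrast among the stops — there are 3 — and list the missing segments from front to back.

place of articulation  voiceless  voiced  
bilabial          p         —       
alveolar          t         d       
retroflex         ʈ         ɖ       
palatal           —         ɟ       
velar             —         ɡ       
uvular            q         ɢ       
Gaps, from front to back: bilabial lacks voiced (/b/); palatal lacks voiceless (/c/); velar lacks voiceless (/k/).

/b/, /c/, /k/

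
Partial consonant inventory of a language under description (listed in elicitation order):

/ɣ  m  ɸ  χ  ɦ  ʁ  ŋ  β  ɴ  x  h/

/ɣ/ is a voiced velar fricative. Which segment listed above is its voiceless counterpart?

The voiceless counterpart is a voiceless velar fricative — in this inventory, /x/.

/x/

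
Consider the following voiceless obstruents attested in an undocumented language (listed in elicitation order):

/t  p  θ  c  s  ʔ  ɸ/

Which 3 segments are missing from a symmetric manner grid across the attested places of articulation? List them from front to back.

/t̪/, /ç/, /h/

Stop: /p/ (bilabial), /t/ (alveolar), /c/ (palatal), /ʔ/ (glottal).
Fricative: /ɸ/ (bilabial), /θ/ (dental), /s/ (alveolar).
Gaps, from front to back: dental lacks stop (/t̪/); palatal lacks fricative (/ç/); glottal lacks fricative (/h/).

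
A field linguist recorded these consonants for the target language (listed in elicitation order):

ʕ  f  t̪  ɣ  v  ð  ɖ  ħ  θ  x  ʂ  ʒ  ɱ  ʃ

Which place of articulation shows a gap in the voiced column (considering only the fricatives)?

retroflex

labiodental: voiceless /f/, voiced /v/.
dental: voiceless /θ/, voiced /ð/.
postalveolar: voiceless /ʃ/, voiced /ʒ/.
retroflex: voiceless /ʂ/, voiced —.
velar: voiceless /x/, voiced /ɣ/.
pharyngeal: voiceless /ħ/, voiced /ʕ/.
Every place of articulation has a voiced member except retroflex, where /ʐ/ would be expected.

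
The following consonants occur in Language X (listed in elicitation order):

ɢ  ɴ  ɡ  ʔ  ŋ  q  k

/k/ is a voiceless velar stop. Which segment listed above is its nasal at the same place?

/ŋ/

The nasal at the same place is a velar nasal — in this inventory, /ŋ/.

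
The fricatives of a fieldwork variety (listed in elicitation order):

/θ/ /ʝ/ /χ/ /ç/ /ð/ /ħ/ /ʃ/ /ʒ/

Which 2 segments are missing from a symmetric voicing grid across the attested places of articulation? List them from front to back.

/ʁ/, /ʕ/

dental: voiceless /θ/, voiced /ð/.
postalveolar: voiceless /ʃ/, voiced /ʒ/.
palatal: voiceless /ç/, voiced /ʝ/.
uvular: voiceless /χ/, voiced —.
pharyngeal: voiceless /ħ/, voiced —.
Gaps, from front to back: uvular lacks voiced (/ʁ/); pharyngeal lacks voiced (/ʕ/).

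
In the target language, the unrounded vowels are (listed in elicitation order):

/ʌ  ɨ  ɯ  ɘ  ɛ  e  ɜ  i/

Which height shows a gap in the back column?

high-mid

high: front /i/, central /ɨ/, back /ɯ/.
high-mid: front /e/, central /ɘ/, back —.
low-mid: front /ɛ/, central /ɜ/, back /ʌ/.
Every height has a back member except high-mid, where /ɤ/ would be expected.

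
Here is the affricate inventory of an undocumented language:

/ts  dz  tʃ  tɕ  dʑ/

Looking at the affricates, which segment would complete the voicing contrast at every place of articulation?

/dʒ/

Voiceless: /ts/ (alveolar), /tʃ/ (postalveolar), /tɕ/ (alveolo-palatal).
Voiced: /dz/ (alveolar), /dʑ/ (alveolo-palatal).
The postalveolar row has no voiced member, so the gap is the voiced postalveolar affricate /dʒ/.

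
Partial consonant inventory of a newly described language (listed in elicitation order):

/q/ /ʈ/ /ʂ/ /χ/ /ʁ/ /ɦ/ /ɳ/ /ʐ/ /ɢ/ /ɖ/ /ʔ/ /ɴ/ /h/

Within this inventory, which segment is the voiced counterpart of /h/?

/h/ is a voiceless glottal fricative.
The voiced counterpart is a voiced glottal fricative — in this inventory, /ɦ/.

/ɦ/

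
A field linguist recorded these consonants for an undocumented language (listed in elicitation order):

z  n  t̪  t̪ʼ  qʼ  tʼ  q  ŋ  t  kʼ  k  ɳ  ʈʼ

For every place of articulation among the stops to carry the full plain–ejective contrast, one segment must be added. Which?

/ʈ/

place of articulation  plain     ejective
dental            t̪        t̪ʼ     
alveolar          t         tʼ      
retroflex         —         ʈʼ      
velar             k         kʼ      
uvular            q         qʼ      
The retroflex row has no plain member, so the gap is the plain retroflex stop /ʈ/.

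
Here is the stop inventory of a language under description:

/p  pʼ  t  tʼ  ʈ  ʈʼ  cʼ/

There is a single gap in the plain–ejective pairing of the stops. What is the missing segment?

/c/

place of articulation  plain     ejective
bilabial          p         pʼ      
alveolar          t         tʼ      
retroflex         ʈ         ʈʼ      
palatal           —         cʼ      
The palatal row has no plain member, so the gap is the plain palatal stop /c/.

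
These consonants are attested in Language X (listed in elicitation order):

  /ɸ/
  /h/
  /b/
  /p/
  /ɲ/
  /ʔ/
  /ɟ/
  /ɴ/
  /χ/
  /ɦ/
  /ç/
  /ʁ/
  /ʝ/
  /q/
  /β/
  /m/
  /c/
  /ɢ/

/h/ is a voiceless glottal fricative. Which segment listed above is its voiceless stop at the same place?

/ʔ/

The voiceless stop at the same place is a voiceless glottal stop — in this inventory, /ʔ/.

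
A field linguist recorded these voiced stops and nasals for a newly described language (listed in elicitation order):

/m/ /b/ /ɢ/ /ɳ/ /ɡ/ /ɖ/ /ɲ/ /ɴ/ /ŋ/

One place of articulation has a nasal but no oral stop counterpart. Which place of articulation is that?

palatal

Oral stop: /b/ (bilabial), /ɖ/ (retroflex), /ɡ/ (velar), /ɢ/ (uvular).
Nasal: /m/ (bilabial), /ɳ/ (retroflex), /ɲ/ (palatal), /ŋ/ (velar), /ɴ/ (uvular).
Every place of articulation has an oral stop member except palatal, where /ɟ/ would be expected.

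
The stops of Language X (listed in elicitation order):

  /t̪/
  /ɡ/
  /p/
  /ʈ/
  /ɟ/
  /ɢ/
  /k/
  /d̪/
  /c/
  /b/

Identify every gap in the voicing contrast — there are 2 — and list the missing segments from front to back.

/ɖ/, /q/

bilabial: voiceless /p/, voiced /b/.
dental: voiceless /t̪/, voiced /d̪/.
retroflex: voiceless /ʈ/, voiced —.
palatal: voiceless /c/, voiced /ɟ/.
velar: voiceless /k/, voiced /ɡ/.
uvular: voiceless —, voiced /ɢ/.
Gaps, from front to back: retroflex lacks voiced (/ɖ/); uvular lacks voiceless (/q/).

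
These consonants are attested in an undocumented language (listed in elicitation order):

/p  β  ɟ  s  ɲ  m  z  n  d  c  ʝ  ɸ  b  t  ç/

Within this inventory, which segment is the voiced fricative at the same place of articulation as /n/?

/z/

/n/ is an alveolar nasal.
The voiced fricative at the same place is a voiced alveolar fricative — in this inventory, /z/.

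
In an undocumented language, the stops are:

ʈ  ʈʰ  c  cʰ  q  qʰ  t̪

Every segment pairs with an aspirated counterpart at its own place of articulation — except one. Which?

/t̪/

Retroflex: /ʈ/ ~ /ʈʰ/
Palatal: /c/ ~ /cʰ/
Uvular: /q/ ~ /qʰ/
Dental: only /t̪/ (plain); no aspirated partner.
So /t̪/ is the unpaired segment.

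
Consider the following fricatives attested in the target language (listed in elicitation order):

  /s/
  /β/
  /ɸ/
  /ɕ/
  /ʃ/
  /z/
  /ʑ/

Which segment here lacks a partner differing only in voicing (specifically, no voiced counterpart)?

Bilabial: /ɸ/ ~ /β/
Alveolar: /s/ ~ /z/
Alveolo-palatal: /ɕ/ ~ /ʑ/
Postalveolar: only /ʃ/ (voiceless); no voiced partner.
So /ʃ/ is the unpaired segment.

/ʃ/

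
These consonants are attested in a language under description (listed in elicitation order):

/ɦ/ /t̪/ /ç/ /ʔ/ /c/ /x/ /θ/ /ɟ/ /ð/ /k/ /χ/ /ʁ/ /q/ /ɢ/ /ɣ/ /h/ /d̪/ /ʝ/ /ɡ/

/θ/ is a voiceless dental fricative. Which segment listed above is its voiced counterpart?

The voiced counterpart is a voiced dental fricative — in this inventory, /ð/.

/ð/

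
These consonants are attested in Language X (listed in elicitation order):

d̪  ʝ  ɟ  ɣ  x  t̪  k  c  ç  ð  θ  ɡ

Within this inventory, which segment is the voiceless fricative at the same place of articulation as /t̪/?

/θ/

/t̪/ is a voiceless dental stop.
The voiceless fricative at the same place is a voiceless dental fricative — in this inventory, /θ/.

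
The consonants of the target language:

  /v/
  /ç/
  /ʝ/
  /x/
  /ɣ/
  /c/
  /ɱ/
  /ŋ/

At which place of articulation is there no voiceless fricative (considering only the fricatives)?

labiodental

Voiceless: /ç/ (palatal), /x/ (velar).
Voiced: /v/ (labiodental), /ʝ/ (palatal), /ɣ/ (velar).
Every place of articulation has a voiceless member except labiodental, where /f/ would be expected.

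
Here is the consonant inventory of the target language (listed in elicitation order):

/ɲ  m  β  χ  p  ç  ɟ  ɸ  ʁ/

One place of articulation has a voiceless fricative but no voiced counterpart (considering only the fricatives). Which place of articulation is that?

Voiceless: /ɸ/ (bilabial), /ç/ (palatal), /χ/ (uvular).
Voiced: /β/ (bilabial), /ʁ/ (uvular).
Every place of articulation has a voiced member except palatal, where /ʝ/ would be expected.

palatal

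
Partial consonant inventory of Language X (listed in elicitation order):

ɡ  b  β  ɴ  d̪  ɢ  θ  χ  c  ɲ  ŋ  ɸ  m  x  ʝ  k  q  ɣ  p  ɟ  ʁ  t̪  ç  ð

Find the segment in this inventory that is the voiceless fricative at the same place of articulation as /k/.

/x/

/k/ is a voiceless velar stop.
The voiceless fricative at the same place is a voiceless velar fricative — in this inventory, /x/.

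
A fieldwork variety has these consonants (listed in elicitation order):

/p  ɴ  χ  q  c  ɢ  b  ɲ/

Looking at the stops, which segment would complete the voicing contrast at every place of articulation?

/ɟ/

place of articulation  voiceless  voiced  
bilabial          p         b       
palatal           c         —       
uvular            q         ɢ       
The palatal row has no voiced member, so the gap is the voiced palatal stop /ɟ/.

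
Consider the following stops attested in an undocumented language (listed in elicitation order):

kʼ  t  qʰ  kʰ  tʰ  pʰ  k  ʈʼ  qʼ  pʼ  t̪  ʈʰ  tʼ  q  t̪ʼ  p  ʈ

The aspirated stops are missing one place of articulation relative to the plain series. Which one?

dental

place of articulation  plain     aspirated  ejective
bilabial          p         pʰ        pʼ      
dental            t̪        —         t̪ʼ     
alveolar          t         tʰ        tʼ      
retroflex         ʈ         ʈʰ        ʈʼ      
velar             k         kʰ        kʼ      
uvular            q         qʰ        qʼ      
Every place of articulation has an aspirated member except dental, where /t̪ʰ/ would be expected.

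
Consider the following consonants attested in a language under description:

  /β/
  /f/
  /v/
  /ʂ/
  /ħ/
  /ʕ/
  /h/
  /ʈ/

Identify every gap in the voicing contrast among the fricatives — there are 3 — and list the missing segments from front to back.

place of articulation  voiceless  voiced  
bilabial          —         β       
labiodental       f         v       
retroflex         ʂ         —       
pharyngeal        ħ         ʕ       
glottal           h         —       
Gaps, from front to back: bilabial lacks voiceless (/ɸ/); retroflex lacks voiced (/ʐ/); glottal lacks voiced (/ɦ/).

/ɸ/, /ʐ/, /ɦ/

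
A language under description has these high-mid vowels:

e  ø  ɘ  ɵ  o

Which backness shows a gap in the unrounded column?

front: unrounded /e/, rounded /ø/.
central: unrounded /ɘ/, rounded /ɵ/.
back: unrounded —, rounded /o/.
Every backness has an unrounded member except back, where /ɤ/ would be expected.

back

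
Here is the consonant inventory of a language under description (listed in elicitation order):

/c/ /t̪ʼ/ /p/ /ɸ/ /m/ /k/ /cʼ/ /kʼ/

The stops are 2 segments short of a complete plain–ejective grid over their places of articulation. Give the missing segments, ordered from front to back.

/pʼ/, /t̪/

bilabial: plain /p/, ejective —.
dental: plain —, ejective /t̪ʼ/.
palatal: plain /c/, ejective /cʼ/.
velar: plain /k/, ejective /kʼ/.
Gaps, from front to back: bilabial lacks ejective (/pʼ/); dental lacks plain (/t̪/).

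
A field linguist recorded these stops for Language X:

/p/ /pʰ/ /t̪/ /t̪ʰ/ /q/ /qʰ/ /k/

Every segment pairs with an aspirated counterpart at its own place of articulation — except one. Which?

/k/

Bilabial: /p/ ~ /pʰ/
Dental: /t̪/ ~ /t̪ʰ/
Uvular: /q/ ~ /qʰ/
Velar: only /k/ (plain); no aspirated partner.
So /k/ is the unpaired segment.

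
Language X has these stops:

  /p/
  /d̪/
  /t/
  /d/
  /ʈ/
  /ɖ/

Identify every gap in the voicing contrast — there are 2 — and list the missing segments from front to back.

place of articulation  voiceless  voiced  
bilabial          p         —       
dental            —         d̪      
alveolar          t         d       
retroflex         ʈ         ɖ       
Gaps, from front to back: bilabial lacks voiced (/b/); dental lacks voiceless (/t̪/).

/b/, /t̪/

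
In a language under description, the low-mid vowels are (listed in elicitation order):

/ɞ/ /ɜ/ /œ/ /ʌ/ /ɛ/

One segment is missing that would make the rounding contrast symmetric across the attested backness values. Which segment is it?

backness          unrounded  rounded 
front             ɛ         œ       
central           ɜ         ɞ       
back              ʌ         —       
The back row has no rounded member, so the gap is the back rounded vowel /ɔ/.

/ɔ/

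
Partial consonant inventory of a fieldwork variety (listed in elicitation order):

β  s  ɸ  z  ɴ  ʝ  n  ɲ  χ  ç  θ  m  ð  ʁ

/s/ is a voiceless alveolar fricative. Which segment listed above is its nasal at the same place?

/n/

The nasal at the same place is an alveolar nasal — in this inventory, /n/.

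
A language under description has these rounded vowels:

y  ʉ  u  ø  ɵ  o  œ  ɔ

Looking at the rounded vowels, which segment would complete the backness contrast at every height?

/ɞ/

high: front /y/, central /ʉ/, back /u/.
high-mid: front /ø/, central /ɵ/, back /o/.
low-mid: front /œ/, central —, back /ɔ/.
The low-mid row has no central member, so the gap is the low-mid central rounded vowel /ɞ/.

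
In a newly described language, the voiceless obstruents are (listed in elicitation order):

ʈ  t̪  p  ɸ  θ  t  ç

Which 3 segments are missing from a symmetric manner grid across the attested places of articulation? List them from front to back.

/s/, /ʂ/, /c/

bilabial: stop /p/, fricative /ɸ/.
dental: stop /t̪/, fricative /θ/.
alveolar: stop /t/, fricative —.
retroflex: stop /ʈ/, fricative —.
palatal: stop —, fricative /ç/.
Gaps, from front to back: alveolar lacks fricative (/s/); retroflex lacks fricative (/ʂ/); palatal lacks stop (/c/).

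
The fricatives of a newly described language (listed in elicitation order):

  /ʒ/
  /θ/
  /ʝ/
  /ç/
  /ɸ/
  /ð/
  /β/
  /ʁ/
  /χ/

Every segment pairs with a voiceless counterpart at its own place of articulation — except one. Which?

/ʒ/

Bilabial: /ɸ/ ~ /β/
Dental: /θ/ ~ /ð/
Palatal: /ç/ ~ /ʝ/
Uvular: /χ/ ~ /ʁ/
Postalveolar: only /ʒ/ (voiced); no voiceless partner.
So /ʒ/ is the unpaired segment.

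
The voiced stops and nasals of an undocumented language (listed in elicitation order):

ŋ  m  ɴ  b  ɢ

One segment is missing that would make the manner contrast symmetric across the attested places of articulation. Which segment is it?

bilabial: oral stop /b/, nasal /m/.
velar: oral stop —, nasal /ŋ/.
uvular: oral stop /ɢ/, nasal /ɴ/.
The velar row has no oral stop member, so the gap is the velar oral stop /ɡ/.

/ɡ/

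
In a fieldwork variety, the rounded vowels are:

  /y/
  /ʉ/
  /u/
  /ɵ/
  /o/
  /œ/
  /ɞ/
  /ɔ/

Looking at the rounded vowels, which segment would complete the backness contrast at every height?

Front: /y/ (high), /œ/ (low-mid).
Central: /ʉ/ (high), /ɵ/ (high-mid), /ɞ/ (low-mid).
Back: /u/ (high), /o/ (high-mid), /ɔ/ (low-mid).
The high-mid row has no front member, so the gap is the high-mid front rounded vowel /ø/.

/ø/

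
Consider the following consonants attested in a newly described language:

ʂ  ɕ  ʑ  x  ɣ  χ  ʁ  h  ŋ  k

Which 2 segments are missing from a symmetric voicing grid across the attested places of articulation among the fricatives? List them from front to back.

Voiceless: /ʂ/ (retroflex), /ɕ/ (alveolo-palatal), /x/ (velar), /χ/ (uvular), /h/ (glottal).
Voiced: /ʑ/ (alveolo-palatal), /ɣ/ (velar), /ʁ/ (uvular).
Gaps, from front to back: retroflex lacks voiced (/ʐ/); glottal lacks voiced (/ɦ/).

/ʐ/, /ɦ/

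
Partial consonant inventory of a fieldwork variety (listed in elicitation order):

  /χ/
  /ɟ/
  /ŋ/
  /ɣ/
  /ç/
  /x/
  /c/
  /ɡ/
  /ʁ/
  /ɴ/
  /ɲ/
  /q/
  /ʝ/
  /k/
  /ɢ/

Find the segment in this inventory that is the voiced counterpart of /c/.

/c/ is a voiceless palatal stop.
The voiced counterpart is a voiced palatal stop — in this inventory, /ɟ/.

/ɟ/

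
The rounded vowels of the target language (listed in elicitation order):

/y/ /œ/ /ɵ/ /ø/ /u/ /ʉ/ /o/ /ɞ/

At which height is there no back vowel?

low-mid

high: front /y/, central /ʉ/, back /u/.
high-mid: front /ø/, central /ɵ/, back /o/.
low-mid: front /œ/, central /ɞ/, back —.
Every height has a back member except low-mid, where /ɔ/ would be expected.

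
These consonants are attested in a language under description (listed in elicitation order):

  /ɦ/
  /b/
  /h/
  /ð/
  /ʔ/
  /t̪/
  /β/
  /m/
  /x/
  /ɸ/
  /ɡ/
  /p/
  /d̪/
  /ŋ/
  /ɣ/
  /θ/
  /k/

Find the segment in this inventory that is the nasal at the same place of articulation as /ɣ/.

/ŋ/

/ɣ/ is a voiced velar fricative.
The nasal at the same place is a velar nasal — in this inventory, /ŋ/.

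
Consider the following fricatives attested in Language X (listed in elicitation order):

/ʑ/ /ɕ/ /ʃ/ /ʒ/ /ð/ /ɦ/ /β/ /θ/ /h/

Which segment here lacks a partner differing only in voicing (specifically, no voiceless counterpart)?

/β/

Dental: /θ/ ~ /ð/
Postalveolar: /ʃ/ ~ /ʒ/
Alveolo-palatal: /ɕ/ ~ /ʑ/
Glottal: /h/ ~ /ɦ/
Bilabial: only /β/ (voiced); no voiceless partner.
So /β/ is the unpaired segment.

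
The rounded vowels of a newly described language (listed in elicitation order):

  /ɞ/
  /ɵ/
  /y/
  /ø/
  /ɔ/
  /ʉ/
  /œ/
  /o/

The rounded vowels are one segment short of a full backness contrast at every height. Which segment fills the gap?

/u/

Front: /y/ (high), /ø/ (high-mid), /œ/ (low-mid).
Central: /ʉ/ (high), /ɵ/ (high-mid), /ɞ/ (low-mid).
Back: /o/ (high-mid), /ɔ/ (low-mid).
The high row has no back member, so the gap is the high back rounded vowel /u/.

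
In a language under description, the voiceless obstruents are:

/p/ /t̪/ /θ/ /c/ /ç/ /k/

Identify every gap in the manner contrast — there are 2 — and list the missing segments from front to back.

bilabial: stop /p/, fricative —.
dental: stop /t̪/, fricative /θ/.
palatal: stop /c/, fricative /ç/.
velar: stop /k/, fricative —.
Gaps, from front to back: bilabial lacks fricative (/ɸ/); velar lacks fricative (/x/).

/ɸ/, /x/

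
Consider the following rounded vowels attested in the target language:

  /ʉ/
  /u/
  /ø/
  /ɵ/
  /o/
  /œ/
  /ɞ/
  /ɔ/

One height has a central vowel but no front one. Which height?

high

Front: /ø/ (high-mid), /œ/ (low-mid).
Central: /ʉ/ (high), /ɵ/ (high-mid), /ɞ/ (low-mid).
Back: /u/ (high), /o/ (high-mid), /ɔ/ (low-mid).
Every height has a front member except high, where /y/ would be expected.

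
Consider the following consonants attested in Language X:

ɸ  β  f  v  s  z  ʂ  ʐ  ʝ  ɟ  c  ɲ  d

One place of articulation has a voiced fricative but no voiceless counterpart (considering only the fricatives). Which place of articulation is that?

place of articulation  voiceless  voiced  
bilabial          ɸ         β       
labiodental       f         v       
alveolar          s         z       
retroflex         ʂ         ʐ       
palatal           —         ʝ       
Every place of articulation has a voiceless member except palatal, where /ç/ would be expected.

palatal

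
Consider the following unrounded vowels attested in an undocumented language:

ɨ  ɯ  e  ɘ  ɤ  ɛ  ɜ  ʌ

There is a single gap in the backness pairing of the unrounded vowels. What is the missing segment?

/i/

Front: /e/ (high-mid), /ɛ/ (low-mid).
Central: /ɨ/ (high), /ɘ/ (high-mid), /ɜ/ (low-mid).
Back: /ɯ/ (high), /ɤ/ (high-mid), /ʌ/ (low-mid).
The high row has no front member, so the gap is the high front unrounded vowel /i/.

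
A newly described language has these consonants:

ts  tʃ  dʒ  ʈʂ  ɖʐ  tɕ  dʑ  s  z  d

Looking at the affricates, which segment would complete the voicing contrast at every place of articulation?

Voiceless: /ts/ (alveolar), /tʃ/ (postalveolar), /ʈʂ/ (retroflex), /tɕ/ (alveolo-palatal).
Voiced: /dʒ/ (postalveolar), /ɖʐ/ (retroflex), /dʑ/ (alveolo-palatal).
The alveolar row has no voiced member, so the gap is the voiced alveolar affricate /dz/.

/dz/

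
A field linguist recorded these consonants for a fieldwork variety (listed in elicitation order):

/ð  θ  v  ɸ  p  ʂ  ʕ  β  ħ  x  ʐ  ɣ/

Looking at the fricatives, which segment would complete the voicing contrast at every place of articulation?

/f/

bilabial: voiceless /ɸ/, voiced /β/.
labiodental: voiceless —, voiced /v/.
dental: voiceless /θ/, voiced /ð/.
retroflex: voiceless /ʂ/, voiced /ʐ/.
velar: voiceless /x/, voiced /ɣ/.
pharyngeal: voiceless /ħ/, voiced /ʕ/.
The labiodental row has no voiceless member, so the gap is the voiceless labiodental fricative /f/.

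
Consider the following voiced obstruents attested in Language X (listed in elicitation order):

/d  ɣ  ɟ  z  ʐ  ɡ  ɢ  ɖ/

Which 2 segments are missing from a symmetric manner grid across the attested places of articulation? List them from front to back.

Stop: /d/ (alveolar), /ɖ/ (retroflex), /ɟ/ (palatal), /ɡ/ (velar), /ɢ/ (uvular).
Fricative: /z/ (alveolar), /ʐ/ (retroflex), /ɣ/ (velar).
Gaps, from front to back: palatal lacks fricative (/ʝ/); uvular lacks fricative (/ʁ/).

/ʝ/, /ʁ/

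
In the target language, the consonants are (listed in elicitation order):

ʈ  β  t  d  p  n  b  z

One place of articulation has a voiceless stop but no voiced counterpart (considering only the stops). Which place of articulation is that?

retroflex

Voiceless: /p/ (bilabial), /t/ (alveolar), /ʈ/ (retroflex).
Voiced: /b/ (bilabial), /d/ (alveolar).
Every place of articulation has a voiced member except retroflex, where /ɖ/ would be expected.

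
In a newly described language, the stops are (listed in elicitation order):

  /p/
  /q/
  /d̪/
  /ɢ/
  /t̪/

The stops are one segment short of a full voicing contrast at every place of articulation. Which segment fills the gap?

place of articulation  voiceless  voiced  
bilabial          p         —       
dental            t̪        d̪      
uvular            q         ɢ       
The bilabial row has no voiced member, so the gap is the voiced bilabial stop /b/.

/b/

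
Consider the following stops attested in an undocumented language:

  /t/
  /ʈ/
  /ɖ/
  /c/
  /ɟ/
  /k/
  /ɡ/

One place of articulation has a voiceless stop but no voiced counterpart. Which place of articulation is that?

alveolar

Voiceless: /t/ (alveolar), /ʈ/ (retroflex), /c/ (palatal), /k/ (velar).
Voiced: /ɖ/ (retroflex), /ɟ/ (palatal), /ɡ/ (velar).
Every place of articulation has a voiced member except alveolar, where /d/ would be expected.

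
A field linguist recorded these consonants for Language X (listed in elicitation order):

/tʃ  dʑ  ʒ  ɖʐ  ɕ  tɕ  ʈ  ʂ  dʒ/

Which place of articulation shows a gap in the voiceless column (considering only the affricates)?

Voiceless: /tʃ/ (postalveolar), /tɕ/ (alveolo-palatal).
Voiced: /dʒ/ (postalveolar), /ɖʐ/ (retroflex), /dʑ/ (alveolo-palatal).
Every place of articulation has a voiceless member except retroflex, where /ʈʂ/ would be expected.

retroflex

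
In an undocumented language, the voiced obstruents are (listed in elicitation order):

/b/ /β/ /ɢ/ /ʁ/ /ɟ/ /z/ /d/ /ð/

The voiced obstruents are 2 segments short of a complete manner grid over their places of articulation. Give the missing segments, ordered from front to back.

Stop: /b/ (bilabial), /d/ (alveolar), /ɟ/ (palatal), /ɢ/ (uvular).
Fricative: /β/ (bilabial), /ð/ (dental), /z/ (alveolar), /ʁ/ (uvular).
Gaps, from front to back: dental lacks stop (/d̪/); palatal lacks fricative (/ʝ/).

/d̪/, /ʝ/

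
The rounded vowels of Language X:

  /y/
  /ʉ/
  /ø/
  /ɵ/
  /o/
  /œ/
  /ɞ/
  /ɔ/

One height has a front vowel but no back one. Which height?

high

height            front     central   back    
high              y         ʉ         —       
high-mid          ø         ɵ         o       
low-mid           œ         ɞ         ɔ       
Every height has a back member except high, where /u/ would be expected.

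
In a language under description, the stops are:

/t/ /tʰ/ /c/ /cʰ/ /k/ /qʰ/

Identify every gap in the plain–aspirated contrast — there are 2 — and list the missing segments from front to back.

place of articulation  plain     aspirated
alveolar          t         tʰ      
palatal           c         cʰ      
velar             k         —       
uvular            —         qʰ      
Gaps, from front to back: velar lacks aspirated (/kʰ/); uvular lacks plain (/q/).

/kʰ/, /q/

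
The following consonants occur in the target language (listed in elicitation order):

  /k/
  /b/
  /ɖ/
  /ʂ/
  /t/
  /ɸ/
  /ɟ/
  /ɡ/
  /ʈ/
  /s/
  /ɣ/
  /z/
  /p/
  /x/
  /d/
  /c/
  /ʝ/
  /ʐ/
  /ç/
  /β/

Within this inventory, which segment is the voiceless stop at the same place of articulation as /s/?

/t/

/s/ is a voiceless alveolar fricative.
The voiceless stop at the same place is a voiceless alveolar stop — in this inventory, /t/.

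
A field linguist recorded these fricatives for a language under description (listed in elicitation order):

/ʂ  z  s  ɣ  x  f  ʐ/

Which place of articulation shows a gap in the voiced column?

labiodental: voiceless /f/, voiced —.
alveolar: voiceless /s/, voiced /z/.
retroflex: voiceless /ʂ/, voiced /ʐ/.
velar: voiceless /x/, voiced /ɣ/.
Every place of articulation has a voiced member except labiodental, where /v/ would be expected.

labiodental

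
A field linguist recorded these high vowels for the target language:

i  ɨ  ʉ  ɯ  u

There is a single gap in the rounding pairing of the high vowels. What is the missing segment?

backness          unrounded  rounded 
front             i         —       
central           ɨ         ʉ       
back              ɯ         u       
The front row has no rounded member, so the gap is the front rounded vowel /y/.

/y/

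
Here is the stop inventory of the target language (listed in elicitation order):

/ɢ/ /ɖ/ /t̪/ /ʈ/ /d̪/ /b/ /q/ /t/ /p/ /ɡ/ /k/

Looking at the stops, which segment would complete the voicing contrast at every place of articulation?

Voiceless: /p/ (bilabial), /t̪/ (dental), /t/ (alveolar), /ʈ/ (retroflex), /k/ (velar), /q/ (uvular).
Voiced: /b/ (bilabial), /d̪/ (dental), /ɖ/ (retroflex), /ɡ/ (velar), /ɢ/ (uvular).
The alveolar row has no voiced member, so the gap is the voiced alveolar stop /d/.

/d/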